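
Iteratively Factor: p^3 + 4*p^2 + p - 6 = (p + 3)*(p^2 + p - 2) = (p - 1)*(p + 3)*(p + 2)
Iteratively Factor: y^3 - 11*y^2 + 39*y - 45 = (y - 3)*(y^2 - 8*y + 15) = (y - 5)*(y - 3)*(y - 3)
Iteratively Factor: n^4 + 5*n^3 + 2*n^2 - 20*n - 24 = (n + 2)*(n^3 + 3*n^2 - 4*n - 12) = (n + 2)*(n + 3)*(n^2 - 4) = (n + 2)^2*(n + 3)*(n - 2)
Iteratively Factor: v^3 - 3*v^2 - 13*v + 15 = (v - 1)*(v^2 - 2*v - 15) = (v - 1)*(v + 3)*(v - 5)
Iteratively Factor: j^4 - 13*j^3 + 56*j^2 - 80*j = (j)*(j^3 - 13*j^2 + 56*j - 80) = j*(j - 5)*(j^2 - 8*j + 16) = j*(j - 5)*(j - 4)*(j - 4)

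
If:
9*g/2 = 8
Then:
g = 16/9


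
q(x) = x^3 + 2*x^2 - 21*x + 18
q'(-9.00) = 186.00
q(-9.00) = -360.00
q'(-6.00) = 63.00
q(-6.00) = 0.00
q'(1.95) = -1.79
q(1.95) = -7.93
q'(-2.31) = -14.23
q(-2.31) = 64.86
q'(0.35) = -19.23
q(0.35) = 10.94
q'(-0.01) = -21.04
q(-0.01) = 18.21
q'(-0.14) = -21.50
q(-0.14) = 20.98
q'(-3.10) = -4.57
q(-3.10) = 72.53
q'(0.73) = -16.48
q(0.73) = 4.12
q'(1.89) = -2.72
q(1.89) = -7.79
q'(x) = 3*x^2 + 4*x - 21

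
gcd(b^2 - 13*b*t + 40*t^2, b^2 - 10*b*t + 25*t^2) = -b + 5*t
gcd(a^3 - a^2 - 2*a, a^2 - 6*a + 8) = a - 2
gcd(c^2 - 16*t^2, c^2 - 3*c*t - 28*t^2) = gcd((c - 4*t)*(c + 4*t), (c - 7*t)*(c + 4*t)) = c + 4*t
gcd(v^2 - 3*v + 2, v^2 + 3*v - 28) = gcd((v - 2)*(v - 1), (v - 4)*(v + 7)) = 1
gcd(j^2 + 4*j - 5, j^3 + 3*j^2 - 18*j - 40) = j + 5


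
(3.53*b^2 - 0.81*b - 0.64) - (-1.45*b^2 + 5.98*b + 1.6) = 4.98*b^2 - 6.79*b - 2.24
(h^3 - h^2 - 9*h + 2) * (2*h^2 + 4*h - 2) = 2*h^5 + 2*h^4 - 24*h^3 - 30*h^2 + 26*h - 4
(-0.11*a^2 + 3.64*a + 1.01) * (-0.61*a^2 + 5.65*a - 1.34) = 0.0671*a^4 - 2.8419*a^3 + 20.0973*a^2 + 0.8289*a - 1.3534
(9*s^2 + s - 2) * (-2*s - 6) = -18*s^3 - 56*s^2 - 2*s + 12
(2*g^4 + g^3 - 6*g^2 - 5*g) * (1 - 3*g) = -6*g^5 - g^4 + 19*g^3 + 9*g^2 - 5*g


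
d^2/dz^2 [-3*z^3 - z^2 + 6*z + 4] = -18*z - 2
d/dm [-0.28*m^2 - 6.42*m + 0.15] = -0.56*m - 6.42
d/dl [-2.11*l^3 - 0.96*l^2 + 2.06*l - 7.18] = -6.33*l^2 - 1.92*l + 2.06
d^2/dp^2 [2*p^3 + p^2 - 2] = 12*p + 2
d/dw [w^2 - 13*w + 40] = 2*w - 13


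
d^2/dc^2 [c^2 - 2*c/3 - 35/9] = 2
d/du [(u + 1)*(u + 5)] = 2*u + 6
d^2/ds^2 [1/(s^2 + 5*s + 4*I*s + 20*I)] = 2*(-s^2 - 5*s - 4*I*s + (2*s + 5 + 4*I)^2 - 20*I)/(s^2 + 5*s + 4*I*s + 20*I)^3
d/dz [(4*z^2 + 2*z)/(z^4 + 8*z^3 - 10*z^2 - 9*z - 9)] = 2*(-4*z^5 - 19*z^4 - 16*z^3 - 8*z^2 - 36*z - 9)/(z^8 + 16*z^7 + 44*z^6 - 178*z^5 - 62*z^4 + 36*z^3 + 261*z^2 + 162*z + 81)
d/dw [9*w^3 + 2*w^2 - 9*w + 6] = 27*w^2 + 4*w - 9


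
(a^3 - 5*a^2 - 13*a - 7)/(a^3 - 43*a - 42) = (a + 1)/(a + 6)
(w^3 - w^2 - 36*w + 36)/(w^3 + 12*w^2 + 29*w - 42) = (w - 6)/(w + 7)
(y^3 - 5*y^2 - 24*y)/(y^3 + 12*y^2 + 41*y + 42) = y*(y - 8)/(y^2 + 9*y + 14)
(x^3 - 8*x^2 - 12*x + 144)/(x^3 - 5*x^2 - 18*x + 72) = (x - 6)/(x - 3)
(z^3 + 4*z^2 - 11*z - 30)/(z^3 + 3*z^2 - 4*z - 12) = (z^2 + 2*z - 15)/(z^2 + z - 6)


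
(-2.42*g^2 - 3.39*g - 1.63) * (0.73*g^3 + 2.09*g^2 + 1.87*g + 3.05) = -1.7666*g^5 - 7.5325*g^4 - 12.8004*g^3 - 17.127*g^2 - 13.3876*g - 4.9715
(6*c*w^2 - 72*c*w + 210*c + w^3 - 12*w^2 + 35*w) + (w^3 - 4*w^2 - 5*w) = 6*c*w^2 - 72*c*w + 210*c + 2*w^3 - 16*w^2 + 30*w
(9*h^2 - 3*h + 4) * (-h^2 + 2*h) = -9*h^4 + 21*h^3 - 10*h^2 + 8*h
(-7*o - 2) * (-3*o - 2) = 21*o^2 + 20*o + 4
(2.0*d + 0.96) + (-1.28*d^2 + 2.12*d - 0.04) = -1.28*d^2 + 4.12*d + 0.92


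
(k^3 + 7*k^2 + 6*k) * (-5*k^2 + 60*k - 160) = -5*k^5 + 25*k^4 + 230*k^3 - 760*k^2 - 960*k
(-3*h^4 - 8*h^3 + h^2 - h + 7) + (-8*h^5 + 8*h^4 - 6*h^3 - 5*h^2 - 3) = -8*h^5 + 5*h^4 - 14*h^3 - 4*h^2 - h + 4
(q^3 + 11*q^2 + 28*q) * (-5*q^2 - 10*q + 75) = -5*q^5 - 65*q^4 - 175*q^3 + 545*q^2 + 2100*q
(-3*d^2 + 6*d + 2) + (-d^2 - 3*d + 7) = -4*d^2 + 3*d + 9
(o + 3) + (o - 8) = 2*o - 5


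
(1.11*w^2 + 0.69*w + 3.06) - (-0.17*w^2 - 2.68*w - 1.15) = 1.28*w^2 + 3.37*w + 4.21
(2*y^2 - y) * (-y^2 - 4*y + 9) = -2*y^4 - 7*y^3 + 22*y^2 - 9*y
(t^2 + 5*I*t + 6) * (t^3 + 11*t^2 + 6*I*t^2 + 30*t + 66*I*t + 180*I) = t^5 + 11*t^4 + 11*I*t^4 + 6*t^3 + 121*I*t^3 - 264*t^2 + 366*I*t^2 - 720*t + 396*I*t + 1080*I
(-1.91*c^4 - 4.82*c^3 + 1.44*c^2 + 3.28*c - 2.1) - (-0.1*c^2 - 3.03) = -1.91*c^4 - 4.82*c^3 + 1.54*c^2 + 3.28*c + 0.93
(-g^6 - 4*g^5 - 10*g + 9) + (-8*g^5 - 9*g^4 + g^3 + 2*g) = -g^6 - 12*g^5 - 9*g^4 + g^3 - 8*g + 9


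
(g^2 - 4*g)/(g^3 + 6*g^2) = (g - 4)/(g*(g + 6))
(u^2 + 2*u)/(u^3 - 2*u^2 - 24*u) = (u + 2)/(u^2 - 2*u - 24)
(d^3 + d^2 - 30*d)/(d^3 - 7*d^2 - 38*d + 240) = d/(d - 8)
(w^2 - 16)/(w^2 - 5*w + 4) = (w + 4)/(w - 1)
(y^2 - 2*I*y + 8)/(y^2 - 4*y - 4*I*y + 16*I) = (y + 2*I)/(y - 4)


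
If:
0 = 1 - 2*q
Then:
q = 1/2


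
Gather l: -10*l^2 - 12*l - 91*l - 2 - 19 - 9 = -10*l^2 - 103*l - 30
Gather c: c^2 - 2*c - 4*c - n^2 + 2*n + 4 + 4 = c^2 - 6*c - n^2 + 2*n + 8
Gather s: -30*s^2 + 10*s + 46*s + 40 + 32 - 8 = -30*s^2 + 56*s + 64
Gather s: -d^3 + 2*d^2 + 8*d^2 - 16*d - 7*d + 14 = -d^3 + 10*d^2 - 23*d + 14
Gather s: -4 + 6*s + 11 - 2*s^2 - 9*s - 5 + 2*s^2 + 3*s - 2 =0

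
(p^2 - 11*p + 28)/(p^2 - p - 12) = (p - 7)/(p + 3)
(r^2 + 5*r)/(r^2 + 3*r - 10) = r/(r - 2)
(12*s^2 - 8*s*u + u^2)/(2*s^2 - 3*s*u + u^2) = (6*s - u)/(s - u)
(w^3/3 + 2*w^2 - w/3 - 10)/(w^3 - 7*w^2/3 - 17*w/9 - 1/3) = 3*(-w^3 - 6*w^2 + w + 30)/(-9*w^3 + 21*w^2 + 17*w + 3)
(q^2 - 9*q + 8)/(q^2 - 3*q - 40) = (q - 1)/(q + 5)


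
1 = 1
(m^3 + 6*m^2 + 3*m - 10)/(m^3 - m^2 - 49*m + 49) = (m^2 + 7*m + 10)/(m^2 - 49)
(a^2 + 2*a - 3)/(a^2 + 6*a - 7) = (a + 3)/(a + 7)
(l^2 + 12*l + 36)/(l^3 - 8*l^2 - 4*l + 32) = (l^2 + 12*l + 36)/(l^3 - 8*l^2 - 4*l + 32)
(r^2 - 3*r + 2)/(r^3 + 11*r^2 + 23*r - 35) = (r - 2)/(r^2 + 12*r + 35)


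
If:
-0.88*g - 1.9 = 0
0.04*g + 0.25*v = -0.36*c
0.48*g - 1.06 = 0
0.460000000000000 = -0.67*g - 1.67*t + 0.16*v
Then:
No Solution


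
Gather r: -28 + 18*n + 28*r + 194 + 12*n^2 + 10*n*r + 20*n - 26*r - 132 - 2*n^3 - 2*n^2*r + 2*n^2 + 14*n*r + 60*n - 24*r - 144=-2*n^3 + 14*n^2 + 98*n + r*(-2*n^2 + 24*n - 22) - 110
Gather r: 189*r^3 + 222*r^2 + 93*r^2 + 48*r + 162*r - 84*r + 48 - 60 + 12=189*r^3 + 315*r^2 + 126*r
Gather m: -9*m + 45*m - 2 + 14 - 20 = 36*m - 8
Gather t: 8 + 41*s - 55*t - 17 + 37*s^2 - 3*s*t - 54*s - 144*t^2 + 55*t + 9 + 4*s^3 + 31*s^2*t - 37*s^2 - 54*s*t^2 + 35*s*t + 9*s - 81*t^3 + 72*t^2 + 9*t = 4*s^3 - 4*s - 81*t^3 + t^2*(-54*s - 72) + t*(31*s^2 + 32*s + 9)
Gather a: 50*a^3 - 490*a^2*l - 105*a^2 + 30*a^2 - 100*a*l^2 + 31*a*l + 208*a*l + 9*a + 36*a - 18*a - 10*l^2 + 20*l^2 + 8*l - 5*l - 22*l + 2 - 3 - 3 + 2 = 50*a^3 + a^2*(-490*l - 75) + a*(-100*l^2 + 239*l + 27) + 10*l^2 - 19*l - 2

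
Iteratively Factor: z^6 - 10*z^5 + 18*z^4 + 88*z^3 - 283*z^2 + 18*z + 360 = (z - 5)*(z^5 - 5*z^4 - 7*z^3 + 53*z^2 - 18*z - 72) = (z - 5)*(z - 2)*(z^4 - 3*z^3 - 13*z^2 + 27*z + 36) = (z - 5)*(z - 3)*(z - 2)*(z^3 - 13*z - 12) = (z - 5)*(z - 3)*(z - 2)*(z + 1)*(z^2 - z - 12) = (z - 5)*(z - 4)*(z - 3)*(z - 2)*(z + 1)*(z + 3)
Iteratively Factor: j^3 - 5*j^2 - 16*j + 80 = (j - 4)*(j^2 - j - 20) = (j - 5)*(j - 4)*(j + 4)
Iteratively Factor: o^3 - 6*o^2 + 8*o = (o - 2)*(o^2 - 4*o) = (o - 4)*(o - 2)*(o)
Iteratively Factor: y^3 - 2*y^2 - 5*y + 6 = (y + 2)*(y^2 - 4*y + 3) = (y - 3)*(y + 2)*(y - 1)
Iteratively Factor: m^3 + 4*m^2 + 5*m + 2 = (m + 2)*(m^2 + 2*m + 1) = (m + 1)*(m + 2)*(m + 1)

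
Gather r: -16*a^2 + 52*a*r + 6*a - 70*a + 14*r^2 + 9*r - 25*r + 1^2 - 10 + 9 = -16*a^2 - 64*a + 14*r^2 + r*(52*a - 16)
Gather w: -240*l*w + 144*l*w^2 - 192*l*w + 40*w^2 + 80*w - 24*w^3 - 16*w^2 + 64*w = -24*w^3 + w^2*(144*l + 24) + w*(144 - 432*l)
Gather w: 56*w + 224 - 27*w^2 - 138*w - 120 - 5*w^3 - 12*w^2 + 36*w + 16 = -5*w^3 - 39*w^2 - 46*w + 120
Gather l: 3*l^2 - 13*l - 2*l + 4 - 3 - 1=3*l^2 - 15*l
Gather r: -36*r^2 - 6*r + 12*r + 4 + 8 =-36*r^2 + 6*r + 12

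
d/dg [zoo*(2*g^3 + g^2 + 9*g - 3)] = zoo*(g^2 + g + 1)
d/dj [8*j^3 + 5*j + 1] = 24*j^2 + 5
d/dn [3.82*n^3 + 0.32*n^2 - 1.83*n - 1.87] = 11.46*n^2 + 0.64*n - 1.83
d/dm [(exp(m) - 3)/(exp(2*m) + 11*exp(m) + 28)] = (-(exp(m) - 3)*(2*exp(m) + 11) + exp(2*m) + 11*exp(m) + 28)*exp(m)/(exp(2*m) + 11*exp(m) + 28)^2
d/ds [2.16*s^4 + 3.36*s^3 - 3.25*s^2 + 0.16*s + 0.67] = 8.64*s^3 + 10.08*s^2 - 6.5*s + 0.16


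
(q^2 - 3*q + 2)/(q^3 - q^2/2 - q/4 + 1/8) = 8*(q^2 - 3*q + 2)/(8*q^3 - 4*q^2 - 2*q + 1)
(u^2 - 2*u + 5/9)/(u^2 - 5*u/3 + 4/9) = (3*u - 5)/(3*u - 4)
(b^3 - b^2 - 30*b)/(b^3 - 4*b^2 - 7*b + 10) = b*(b^2 - b - 30)/(b^3 - 4*b^2 - 7*b + 10)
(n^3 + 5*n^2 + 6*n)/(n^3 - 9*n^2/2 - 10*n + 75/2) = 2*n*(n + 2)/(2*n^2 - 15*n + 25)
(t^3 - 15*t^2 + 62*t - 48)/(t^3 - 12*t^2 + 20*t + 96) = (t - 1)/(t + 2)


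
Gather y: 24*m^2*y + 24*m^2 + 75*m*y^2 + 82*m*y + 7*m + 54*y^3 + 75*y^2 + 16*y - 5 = 24*m^2 + 7*m + 54*y^3 + y^2*(75*m + 75) + y*(24*m^2 + 82*m + 16) - 5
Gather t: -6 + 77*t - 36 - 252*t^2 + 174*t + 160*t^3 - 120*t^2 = 160*t^3 - 372*t^2 + 251*t - 42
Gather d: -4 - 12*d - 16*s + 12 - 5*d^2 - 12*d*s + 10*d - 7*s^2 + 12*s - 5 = -5*d^2 + d*(-12*s - 2) - 7*s^2 - 4*s + 3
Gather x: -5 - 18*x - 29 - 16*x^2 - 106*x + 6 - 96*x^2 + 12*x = -112*x^2 - 112*x - 28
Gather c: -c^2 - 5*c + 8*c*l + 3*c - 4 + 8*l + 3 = -c^2 + c*(8*l - 2) + 8*l - 1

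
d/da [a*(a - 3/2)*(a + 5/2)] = 3*a^2 + 2*a - 15/4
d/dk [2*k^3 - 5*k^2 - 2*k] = 6*k^2 - 10*k - 2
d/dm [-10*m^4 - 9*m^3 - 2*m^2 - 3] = m*(-40*m^2 - 27*m - 4)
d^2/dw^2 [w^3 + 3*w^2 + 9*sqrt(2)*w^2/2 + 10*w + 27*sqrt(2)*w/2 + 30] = 6*w + 6 + 9*sqrt(2)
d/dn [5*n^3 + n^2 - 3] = n*(15*n + 2)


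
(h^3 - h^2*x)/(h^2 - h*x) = h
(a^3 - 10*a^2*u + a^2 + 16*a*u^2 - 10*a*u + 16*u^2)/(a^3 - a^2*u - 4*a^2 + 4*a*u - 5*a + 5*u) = (-a^2 + 10*a*u - 16*u^2)/(-a^2 + a*u + 5*a - 5*u)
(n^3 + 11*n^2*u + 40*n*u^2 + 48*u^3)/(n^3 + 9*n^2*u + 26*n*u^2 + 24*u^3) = (n + 4*u)/(n + 2*u)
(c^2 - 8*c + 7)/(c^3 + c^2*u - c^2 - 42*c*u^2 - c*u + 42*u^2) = (7 - c)/(-c^2 - c*u + 42*u^2)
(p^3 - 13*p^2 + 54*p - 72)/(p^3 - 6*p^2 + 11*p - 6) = (p^2 - 10*p + 24)/(p^2 - 3*p + 2)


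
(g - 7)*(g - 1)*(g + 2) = g^3 - 6*g^2 - 9*g + 14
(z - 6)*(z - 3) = z^2 - 9*z + 18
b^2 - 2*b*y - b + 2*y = (b - 1)*(b - 2*y)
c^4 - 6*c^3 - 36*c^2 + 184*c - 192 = (c - 8)*(c - 2)^2*(c + 6)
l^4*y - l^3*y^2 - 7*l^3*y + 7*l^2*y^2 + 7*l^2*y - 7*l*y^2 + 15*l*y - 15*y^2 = (l - 5)*(l - 3)*(l - y)*(l*y + y)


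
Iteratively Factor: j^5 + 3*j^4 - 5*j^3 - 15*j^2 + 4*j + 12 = (j + 2)*(j^4 + j^3 - 7*j^2 - j + 6) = (j - 1)*(j + 2)*(j^3 + 2*j^2 - 5*j - 6) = (j - 1)*(j + 2)*(j + 3)*(j^2 - j - 2) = (j - 1)*(j + 1)*(j + 2)*(j + 3)*(j - 2)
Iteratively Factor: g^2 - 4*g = (g - 4)*(g)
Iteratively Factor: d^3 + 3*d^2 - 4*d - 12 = (d - 2)*(d^2 + 5*d + 6) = (d - 2)*(d + 3)*(d + 2)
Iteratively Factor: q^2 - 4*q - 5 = (q + 1)*(q - 5)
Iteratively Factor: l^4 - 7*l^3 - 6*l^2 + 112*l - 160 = (l - 2)*(l^3 - 5*l^2 - 16*l + 80) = (l - 2)*(l + 4)*(l^2 - 9*l + 20) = (l - 4)*(l - 2)*(l + 4)*(l - 5)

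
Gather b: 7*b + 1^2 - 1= 7*b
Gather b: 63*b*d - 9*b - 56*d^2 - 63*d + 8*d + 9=b*(63*d - 9) - 56*d^2 - 55*d + 9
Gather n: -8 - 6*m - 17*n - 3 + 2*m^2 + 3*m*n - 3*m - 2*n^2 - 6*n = 2*m^2 - 9*m - 2*n^2 + n*(3*m - 23) - 11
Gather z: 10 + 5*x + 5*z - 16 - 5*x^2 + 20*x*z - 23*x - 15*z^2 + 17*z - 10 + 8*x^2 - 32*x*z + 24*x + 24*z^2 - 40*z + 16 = 3*x^2 + 6*x + 9*z^2 + z*(-12*x - 18)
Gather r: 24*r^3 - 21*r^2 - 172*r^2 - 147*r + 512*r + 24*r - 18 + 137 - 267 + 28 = 24*r^3 - 193*r^2 + 389*r - 120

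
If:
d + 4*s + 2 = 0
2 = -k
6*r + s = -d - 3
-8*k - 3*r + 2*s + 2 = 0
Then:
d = 146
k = -2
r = -56/3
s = -37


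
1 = 1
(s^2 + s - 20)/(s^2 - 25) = (s - 4)/(s - 5)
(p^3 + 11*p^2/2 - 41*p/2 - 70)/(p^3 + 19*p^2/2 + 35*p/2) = (p - 4)/p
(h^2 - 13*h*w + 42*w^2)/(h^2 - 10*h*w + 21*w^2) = (-h + 6*w)/(-h + 3*w)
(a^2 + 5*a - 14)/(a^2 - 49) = (a - 2)/(a - 7)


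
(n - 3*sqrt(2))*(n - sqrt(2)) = n^2 - 4*sqrt(2)*n + 6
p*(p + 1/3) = p^2 + p/3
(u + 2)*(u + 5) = u^2 + 7*u + 10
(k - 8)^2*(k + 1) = k^3 - 15*k^2 + 48*k + 64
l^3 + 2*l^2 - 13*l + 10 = (l - 2)*(l - 1)*(l + 5)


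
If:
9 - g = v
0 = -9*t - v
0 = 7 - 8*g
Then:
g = 7/8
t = -65/72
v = 65/8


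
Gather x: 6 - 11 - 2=-7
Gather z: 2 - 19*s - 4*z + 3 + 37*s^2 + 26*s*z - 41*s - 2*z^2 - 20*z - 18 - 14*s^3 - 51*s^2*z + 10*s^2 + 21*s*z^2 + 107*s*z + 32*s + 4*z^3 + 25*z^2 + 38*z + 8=-14*s^3 + 47*s^2 - 28*s + 4*z^3 + z^2*(21*s + 23) + z*(-51*s^2 + 133*s + 14) - 5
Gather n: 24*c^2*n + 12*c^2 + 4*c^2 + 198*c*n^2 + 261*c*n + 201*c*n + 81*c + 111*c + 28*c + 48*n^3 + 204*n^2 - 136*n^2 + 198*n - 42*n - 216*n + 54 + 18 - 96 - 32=16*c^2 + 220*c + 48*n^3 + n^2*(198*c + 68) + n*(24*c^2 + 462*c - 60) - 56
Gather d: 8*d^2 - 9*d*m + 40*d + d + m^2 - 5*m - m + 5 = 8*d^2 + d*(41 - 9*m) + m^2 - 6*m + 5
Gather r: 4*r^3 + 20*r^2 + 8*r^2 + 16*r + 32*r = 4*r^3 + 28*r^2 + 48*r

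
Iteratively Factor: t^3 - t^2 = (t - 1)*(t^2) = t*(t - 1)*(t)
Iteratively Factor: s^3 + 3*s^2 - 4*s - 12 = (s + 2)*(s^2 + s - 6) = (s - 2)*(s + 2)*(s + 3)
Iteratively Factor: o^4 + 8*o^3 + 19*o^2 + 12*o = (o + 4)*(o^3 + 4*o^2 + 3*o) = o*(o + 4)*(o^2 + 4*o + 3) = o*(o + 3)*(o + 4)*(o + 1)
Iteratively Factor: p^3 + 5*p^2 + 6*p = (p + 3)*(p^2 + 2*p) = p*(p + 3)*(p + 2)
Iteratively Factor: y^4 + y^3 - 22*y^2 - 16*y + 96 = (y + 3)*(y^3 - 2*y^2 - 16*y + 32) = (y - 4)*(y + 3)*(y^2 + 2*y - 8) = (y - 4)*(y - 2)*(y + 3)*(y + 4)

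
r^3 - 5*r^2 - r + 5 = (r - 5)*(r - 1)*(r + 1)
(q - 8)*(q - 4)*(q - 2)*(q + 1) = q^4 - 13*q^3 + 42*q^2 - 8*q - 64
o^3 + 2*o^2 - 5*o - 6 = (o - 2)*(o + 1)*(o + 3)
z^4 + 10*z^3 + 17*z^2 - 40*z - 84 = (z - 2)*(z + 2)*(z + 3)*(z + 7)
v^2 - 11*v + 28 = (v - 7)*(v - 4)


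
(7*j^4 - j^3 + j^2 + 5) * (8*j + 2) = 56*j^5 + 6*j^4 + 6*j^3 + 2*j^2 + 40*j + 10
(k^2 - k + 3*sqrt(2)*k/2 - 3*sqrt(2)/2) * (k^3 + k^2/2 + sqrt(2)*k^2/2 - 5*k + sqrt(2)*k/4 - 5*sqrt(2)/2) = k^5 - k^4/2 + 2*sqrt(2)*k^4 - 4*k^3 - sqrt(2)*k^3 - 11*sqrt(2)*k^2 + 17*k^2/4 - 33*k/4 + 10*sqrt(2)*k + 15/2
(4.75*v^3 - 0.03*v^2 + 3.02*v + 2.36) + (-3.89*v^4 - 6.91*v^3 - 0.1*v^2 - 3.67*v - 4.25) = -3.89*v^4 - 2.16*v^3 - 0.13*v^2 - 0.65*v - 1.89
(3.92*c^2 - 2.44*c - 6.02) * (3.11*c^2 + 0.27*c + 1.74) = 12.1912*c^4 - 6.53*c^3 - 12.5602*c^2 - 5.871*c - 10.4748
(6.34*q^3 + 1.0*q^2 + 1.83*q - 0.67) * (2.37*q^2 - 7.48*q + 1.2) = 15.0258*q^5 - 45.0532*q^4 + 4.4651*q^3 - 14.0763*q^2 + 7.2076*q - 0.804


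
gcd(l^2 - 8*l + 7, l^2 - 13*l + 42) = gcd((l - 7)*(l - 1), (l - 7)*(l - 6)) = l - 7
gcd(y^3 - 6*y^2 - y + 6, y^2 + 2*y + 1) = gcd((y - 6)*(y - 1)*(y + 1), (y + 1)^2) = y + 1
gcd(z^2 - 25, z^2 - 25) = z^2 - 25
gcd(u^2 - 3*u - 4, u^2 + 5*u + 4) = u + 1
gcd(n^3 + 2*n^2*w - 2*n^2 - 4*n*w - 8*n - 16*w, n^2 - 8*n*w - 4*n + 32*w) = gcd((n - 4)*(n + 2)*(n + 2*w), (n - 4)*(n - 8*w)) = n - 4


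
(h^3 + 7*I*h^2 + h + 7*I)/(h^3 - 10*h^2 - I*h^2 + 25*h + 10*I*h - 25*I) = (h^2 + 8*I*h - 7)/(h^2 - 10*h + 25)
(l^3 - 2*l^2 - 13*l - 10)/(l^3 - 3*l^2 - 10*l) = (l + 1)/l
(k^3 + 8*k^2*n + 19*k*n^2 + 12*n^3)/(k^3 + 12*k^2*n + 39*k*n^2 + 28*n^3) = (k + 3*n)/(k + 7*n)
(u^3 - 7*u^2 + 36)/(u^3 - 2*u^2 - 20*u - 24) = (u - 3)/(u + 2)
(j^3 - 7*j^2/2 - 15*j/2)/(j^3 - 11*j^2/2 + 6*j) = (2*j^2 - 7*j - 15)/(2*j^2 - 11*j + 12)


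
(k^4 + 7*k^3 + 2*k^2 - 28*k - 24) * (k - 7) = k^5 - 47*k^3 - 42*k^2 + 172*k + 168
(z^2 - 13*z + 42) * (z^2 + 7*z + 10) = z^4 - 6*z^3 - 39*z^2 + 164*z + 420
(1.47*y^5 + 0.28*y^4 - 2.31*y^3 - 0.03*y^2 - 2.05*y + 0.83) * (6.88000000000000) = 10.1136*y^5 + 1.9264*y^4 - 15.8928*y^3 - 0.2064*y^2 - 14.104*y + 5.7104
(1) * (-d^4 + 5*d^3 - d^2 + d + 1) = -d^4 + 5*d^3 - d^2 + d + 1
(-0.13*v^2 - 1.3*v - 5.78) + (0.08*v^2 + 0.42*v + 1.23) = -0.05*v^2 - 0.88*v - 4.55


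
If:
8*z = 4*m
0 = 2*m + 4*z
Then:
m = 0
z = 0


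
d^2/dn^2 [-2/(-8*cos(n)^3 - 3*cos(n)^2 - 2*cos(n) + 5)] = 4*((4*cos(n) + 3*cos(2*n) + 9*cos(3*n))*(8*cos(n)^3 + 3*cos(n)^2 + 2*cos(n) - 5) + 4*(12*cos(n)^2 + 3*cos(n) + 1)^2*sin(n)^2)/(8*cos(n)^3 + 3*cos(n)^2 + 2*cos(n) - 5)^3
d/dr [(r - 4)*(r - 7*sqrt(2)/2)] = 2*r - 7*sqrt(2)/2 - 4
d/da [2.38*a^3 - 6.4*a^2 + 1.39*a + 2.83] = 7.14*a^2 - 12.8*a + 1.39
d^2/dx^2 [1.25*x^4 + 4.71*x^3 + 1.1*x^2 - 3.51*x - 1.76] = 15.0*x^2 + 28.26*x + 2.2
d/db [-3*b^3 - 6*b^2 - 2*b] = -9*b^2 - 12*b - 2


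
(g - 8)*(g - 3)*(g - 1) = g^3 - 12*g^2 + 35*g - 24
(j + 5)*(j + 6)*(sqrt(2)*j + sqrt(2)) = sqrt(2)*j^3 + 12*sqrt(2)*j^2 + 41*sqrt(2)*j + 30*sqrt(2)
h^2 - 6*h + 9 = (h - 3)^2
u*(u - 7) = u^2 - 7*u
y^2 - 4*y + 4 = (y - 2)^2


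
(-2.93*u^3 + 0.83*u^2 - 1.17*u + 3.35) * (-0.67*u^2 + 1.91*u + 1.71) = 1.9631*u^5 - 6.1524*u^4 - 2.6411*u^3 - 3.0599*u^2 + 4.3978*u + 5.7285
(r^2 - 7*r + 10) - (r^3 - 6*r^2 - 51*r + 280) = -r^3 + 7*r^2 + 44*r - 270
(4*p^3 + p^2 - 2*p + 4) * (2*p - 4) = 8*p^4 - 14*p^3 - 8*p^2 + 16*p - 16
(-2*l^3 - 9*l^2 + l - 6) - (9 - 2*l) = -2*l^3 - 9*l^2 + 3*l - 15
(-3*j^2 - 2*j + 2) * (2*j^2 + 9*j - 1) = -6*j^4 - 31*j^3 - 11*j^2 + 20*j - 2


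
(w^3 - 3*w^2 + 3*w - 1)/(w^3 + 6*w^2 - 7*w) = (w^2 - 2*w + 1)/(w*(w + 7))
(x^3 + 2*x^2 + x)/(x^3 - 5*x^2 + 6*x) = (x^2 + 2*x + 1)/(x^2 - 5*x + 6)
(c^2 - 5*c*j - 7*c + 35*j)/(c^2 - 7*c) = (c - 5*j)/c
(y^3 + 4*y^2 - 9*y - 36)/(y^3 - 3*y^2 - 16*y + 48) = (y + 3)/(y - 4)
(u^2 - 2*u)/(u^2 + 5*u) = (u - 2)/(u + 5)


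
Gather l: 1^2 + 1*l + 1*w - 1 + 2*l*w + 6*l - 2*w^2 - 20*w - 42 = l*(2*w + 7) - 2*w^2 - 19*w - 42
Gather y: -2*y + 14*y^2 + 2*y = 14*y^2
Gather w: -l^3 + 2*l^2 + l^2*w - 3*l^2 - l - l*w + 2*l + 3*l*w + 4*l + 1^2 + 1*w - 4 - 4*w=-l^3 - l^2 + 5*l + w*(l^2 + 2*l - 3) - 3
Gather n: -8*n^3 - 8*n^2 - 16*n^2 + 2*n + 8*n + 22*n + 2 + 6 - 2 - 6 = -8*n^3 - 24*n^2 + 32*n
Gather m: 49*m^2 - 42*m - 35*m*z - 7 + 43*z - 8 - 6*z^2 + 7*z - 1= 49*m^2 + m*(-35*z - 42) - 6*z^2 + 50*z - 16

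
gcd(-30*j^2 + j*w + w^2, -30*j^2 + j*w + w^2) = -30*j^2 + j*w + w^2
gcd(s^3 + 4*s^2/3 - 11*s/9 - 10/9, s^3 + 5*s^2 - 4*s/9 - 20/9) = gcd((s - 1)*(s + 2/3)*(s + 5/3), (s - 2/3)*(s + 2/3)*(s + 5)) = s + 2/3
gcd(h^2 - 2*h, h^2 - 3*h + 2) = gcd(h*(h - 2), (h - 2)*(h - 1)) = h - 2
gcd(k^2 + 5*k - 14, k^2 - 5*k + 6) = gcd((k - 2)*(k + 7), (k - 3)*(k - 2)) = k - 2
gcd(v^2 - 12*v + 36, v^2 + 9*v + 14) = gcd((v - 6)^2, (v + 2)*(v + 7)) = 1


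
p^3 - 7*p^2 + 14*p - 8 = (p - 4)*(p - 2)*(p - 1)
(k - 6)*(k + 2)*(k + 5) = k^3 + k^2 - 32*k - 60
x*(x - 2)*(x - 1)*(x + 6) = x^4 + 3*x^3 - 16*x^2 + 12*x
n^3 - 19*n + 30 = (n - 3)*(n - 2)*(n + 5)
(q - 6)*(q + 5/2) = q^2 - 7*q/2 - 15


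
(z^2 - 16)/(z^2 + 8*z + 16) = (z - 4)/(z + 4)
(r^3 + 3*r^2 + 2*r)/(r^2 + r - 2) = r*(r + 1)/(r - 1)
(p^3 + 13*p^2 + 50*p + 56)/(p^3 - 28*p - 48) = (p + 7)/(p - 6)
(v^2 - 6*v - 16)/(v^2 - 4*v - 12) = (v - 8)/(v - 6)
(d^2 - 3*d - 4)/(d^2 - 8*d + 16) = (d + 1)/(d - 4)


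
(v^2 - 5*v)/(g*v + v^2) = (v - 5)/(g + v)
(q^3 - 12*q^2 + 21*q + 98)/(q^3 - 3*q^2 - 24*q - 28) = (q - 7)/(q + 2)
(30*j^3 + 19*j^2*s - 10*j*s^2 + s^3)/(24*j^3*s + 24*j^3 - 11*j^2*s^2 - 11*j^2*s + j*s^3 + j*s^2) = (30*j^3 + 19*j^2*s - 10*j*s^2 + s^3)/(j*(24*j^2*s + 24*j^2 - 11*j*s^2 - 11*j*s + s^3 + s^2))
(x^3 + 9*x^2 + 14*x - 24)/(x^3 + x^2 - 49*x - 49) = (x^3 + 9*x^2 + 14*x - 24)/(x^3 + x^2 - 49*x - 49)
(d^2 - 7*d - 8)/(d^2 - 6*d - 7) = (d - 8)/(d - 7)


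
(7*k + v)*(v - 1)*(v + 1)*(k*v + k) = 7*k^2*v^3 + 7*k^2*v^2 - 7*k^2*v - 7*k^2 + k*v^4 + k*v^3 - k*v^2 - k*v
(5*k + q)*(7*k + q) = 35*k^2 + 12*k*q + q^2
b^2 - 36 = (b - 6)*(b + 6)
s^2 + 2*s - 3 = (s - 1)*(s + 3)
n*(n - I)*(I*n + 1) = I*n^3 + 2*n^2 - I*n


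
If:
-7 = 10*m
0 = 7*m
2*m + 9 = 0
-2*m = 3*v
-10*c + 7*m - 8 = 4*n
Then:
No Solution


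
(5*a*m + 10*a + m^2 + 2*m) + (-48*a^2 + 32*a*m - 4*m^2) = -48*a^2 + 37*a*m + 10*a - 3*m^2 + 2*m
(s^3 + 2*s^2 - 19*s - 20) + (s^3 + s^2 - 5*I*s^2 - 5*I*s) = 2*s^3 + 3*s^2 - 5*I*s^2 - 19*s - 5*I*s - 20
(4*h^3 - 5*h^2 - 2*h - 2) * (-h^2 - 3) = -4*h^5 + 5*h^4 - 10*h^3 + 17*h^2 + 6*h + 6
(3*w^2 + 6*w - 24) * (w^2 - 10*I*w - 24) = 3*w^4 + 6*w^3 - 30*I*w^3 - 96*w^2 - 60*I*w^2 - 144*w + 240*I*w + 576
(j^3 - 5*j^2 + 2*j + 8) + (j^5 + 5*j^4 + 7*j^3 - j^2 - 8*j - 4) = j^5 + 5*j^4 + 8*j^3 - 6*j^2 - 6*j + 4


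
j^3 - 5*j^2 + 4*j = j*(j - 4)*(j - 1)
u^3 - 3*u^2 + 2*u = u*(u - 2)*(u - 1)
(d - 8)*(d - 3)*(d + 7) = d^3 - 4*d^2 - 53*d + 168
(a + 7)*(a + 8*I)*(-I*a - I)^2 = -a^4 - 9*a^3 - 8*I*a^3 - 15*a^2 - 72*I*a^2 - 7*a - 120*I*a - 56*I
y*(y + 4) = y^2 + 4*y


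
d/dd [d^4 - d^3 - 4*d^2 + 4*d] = 4*d^3 - 3*d^2 - 8*d + 4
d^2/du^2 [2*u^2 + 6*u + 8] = 4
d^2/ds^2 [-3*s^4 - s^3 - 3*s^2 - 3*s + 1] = -36*s^2 - 6*s - 6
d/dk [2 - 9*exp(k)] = -9*exp(k)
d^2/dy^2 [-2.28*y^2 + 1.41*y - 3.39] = -4.56000000000000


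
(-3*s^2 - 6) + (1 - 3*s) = -3*s^2 - 3*s - 5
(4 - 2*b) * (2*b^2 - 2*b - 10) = -4*b^3 + 12*b^2 + 12*b - 40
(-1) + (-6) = -7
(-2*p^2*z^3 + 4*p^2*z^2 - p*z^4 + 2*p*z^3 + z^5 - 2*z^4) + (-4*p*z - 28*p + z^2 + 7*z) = -2*p^2*z^3 + 4*p^2*z^2 - p*z^4 + 2*p*z^3 - 4*p*z - 28*p + z^5 - 2*z^4 + z^2 + 7*z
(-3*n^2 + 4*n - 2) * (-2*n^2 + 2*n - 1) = 6*n^4 - 14*n^3 + 15*n^2 - 8*n + 2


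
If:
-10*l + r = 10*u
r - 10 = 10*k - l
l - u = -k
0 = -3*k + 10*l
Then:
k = 100/63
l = 10/21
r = 1600/63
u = 130/63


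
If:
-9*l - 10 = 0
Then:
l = -10/9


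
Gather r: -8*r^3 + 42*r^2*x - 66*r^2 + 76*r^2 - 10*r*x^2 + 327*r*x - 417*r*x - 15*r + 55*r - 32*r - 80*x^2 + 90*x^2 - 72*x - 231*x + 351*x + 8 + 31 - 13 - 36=-8*r^3 + r^2*(42*x + 10) + r*(-10*x^2 - 90*x + 8) + 10*x^2 + 48*x - 10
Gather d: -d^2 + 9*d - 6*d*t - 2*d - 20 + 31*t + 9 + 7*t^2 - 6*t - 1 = -d^2 + d*(7 - 6*t) + 7*t^2 + 25*t - 12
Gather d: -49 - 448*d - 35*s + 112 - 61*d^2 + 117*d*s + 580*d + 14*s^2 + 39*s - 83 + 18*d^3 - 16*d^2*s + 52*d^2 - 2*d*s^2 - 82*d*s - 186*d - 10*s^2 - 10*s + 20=18*d^3 + d^2*(-16*s - 9) + d*(-2*s^2 + 35*s - 54) + 4*s^2 - 6*s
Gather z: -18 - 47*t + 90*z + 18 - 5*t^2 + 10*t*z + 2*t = -5*t^2 - 45*t + z*(10*t + 90)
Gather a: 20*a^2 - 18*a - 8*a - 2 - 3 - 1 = 20*a^2 - 26*a - 6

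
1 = 1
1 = 1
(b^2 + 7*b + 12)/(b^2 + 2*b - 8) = (b + 3)/(b - 2)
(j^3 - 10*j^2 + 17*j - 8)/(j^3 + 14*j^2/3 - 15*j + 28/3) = 3*(j^2 - 9*j + 8)/(3*j^2 + 17*j - 28)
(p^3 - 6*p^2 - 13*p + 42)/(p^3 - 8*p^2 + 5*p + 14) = (p + 3)/(p + 1)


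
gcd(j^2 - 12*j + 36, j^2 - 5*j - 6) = j - 6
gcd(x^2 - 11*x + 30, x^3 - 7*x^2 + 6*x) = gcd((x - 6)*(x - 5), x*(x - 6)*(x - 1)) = x - 6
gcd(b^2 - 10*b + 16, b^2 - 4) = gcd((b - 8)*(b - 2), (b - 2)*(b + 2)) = b - 2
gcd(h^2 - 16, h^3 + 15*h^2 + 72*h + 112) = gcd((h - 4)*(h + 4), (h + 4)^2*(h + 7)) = h + 4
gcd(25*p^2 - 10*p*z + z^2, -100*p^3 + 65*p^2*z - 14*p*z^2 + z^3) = 25*p^2 - 10*p*z + z^2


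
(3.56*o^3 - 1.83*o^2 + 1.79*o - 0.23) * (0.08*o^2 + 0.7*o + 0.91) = 0.2848*o^5 + 2.3456*o^4 + 2.1018*o^3 - 0.4307*o^2 + 1.4679*o - 0.2093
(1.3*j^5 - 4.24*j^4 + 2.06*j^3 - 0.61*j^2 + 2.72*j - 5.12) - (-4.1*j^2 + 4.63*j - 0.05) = 1.3*j^5 - 4.24*j^4 + 2.06*j^3 + 3.49*j^2 - 1.91*j - 5.07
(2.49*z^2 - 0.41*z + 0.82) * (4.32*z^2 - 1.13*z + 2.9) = 10.7568*z^4 - 4.5849*z^3 + 11.2267*z^2 - 2.1156*z + 2.378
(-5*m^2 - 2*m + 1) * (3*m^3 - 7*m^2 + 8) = -15*m^5 + 29*m^4 + 17*m^3 - 47*m^2 - 16*m + 8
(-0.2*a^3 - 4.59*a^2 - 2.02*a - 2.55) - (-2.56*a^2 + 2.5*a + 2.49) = -0.2*a^3 - 2.03*a^2 - 4.52*a - 5.04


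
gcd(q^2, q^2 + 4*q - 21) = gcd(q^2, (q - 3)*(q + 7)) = 1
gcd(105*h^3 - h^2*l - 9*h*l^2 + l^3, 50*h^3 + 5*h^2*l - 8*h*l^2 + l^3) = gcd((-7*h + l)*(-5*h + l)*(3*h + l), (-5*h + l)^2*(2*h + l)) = 5*h - l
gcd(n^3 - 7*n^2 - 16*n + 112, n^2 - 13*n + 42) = n - 7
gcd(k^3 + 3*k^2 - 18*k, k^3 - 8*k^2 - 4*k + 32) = 1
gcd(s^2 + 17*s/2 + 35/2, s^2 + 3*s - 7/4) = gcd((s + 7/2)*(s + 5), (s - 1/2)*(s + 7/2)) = s + 7/2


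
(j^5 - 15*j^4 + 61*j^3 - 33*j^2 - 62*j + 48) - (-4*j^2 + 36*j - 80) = j^5 - 15*j^4 + 61*j^3 - 29*j^2 - 98*j + 128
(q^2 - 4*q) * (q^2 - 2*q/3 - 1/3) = q^4 - 14*q^3/3 + 7*q^2/3 + 4*q/3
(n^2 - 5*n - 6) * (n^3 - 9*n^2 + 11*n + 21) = n^5 - 14*n^4 + 50*n^3 + 20*n^2 - 171*n - 126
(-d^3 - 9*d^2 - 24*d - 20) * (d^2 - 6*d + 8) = -d^5 - 3*d^4 + 22*d^3 + 52*d^2 - 72*d - 160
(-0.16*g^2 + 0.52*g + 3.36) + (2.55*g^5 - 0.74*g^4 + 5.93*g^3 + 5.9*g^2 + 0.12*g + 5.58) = 2.55*g^5 - 0.74*g^4 + 5.93*g^3 + 5.74*g^2 + 0.64*g + 8.94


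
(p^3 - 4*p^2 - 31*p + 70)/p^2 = p - 4 - 31/p + 70/p^2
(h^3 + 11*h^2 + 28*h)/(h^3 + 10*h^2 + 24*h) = (h + 7)/(h + 6)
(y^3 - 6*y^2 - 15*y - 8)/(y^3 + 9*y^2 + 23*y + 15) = (y^2 - 7*y - 8)/(y^2 + 8*y + 15)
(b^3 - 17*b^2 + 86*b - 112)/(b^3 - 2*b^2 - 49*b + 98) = (b - 8)/(b + 7)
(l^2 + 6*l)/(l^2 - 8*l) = (l + 6)/(l - 8)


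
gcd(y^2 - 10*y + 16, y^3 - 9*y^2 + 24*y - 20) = y - 2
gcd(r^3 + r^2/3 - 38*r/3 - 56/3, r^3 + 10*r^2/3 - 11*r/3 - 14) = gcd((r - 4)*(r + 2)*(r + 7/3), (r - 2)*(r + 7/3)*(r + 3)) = r + 7/3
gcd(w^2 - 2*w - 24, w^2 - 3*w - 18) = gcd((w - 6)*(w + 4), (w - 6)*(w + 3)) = w - 6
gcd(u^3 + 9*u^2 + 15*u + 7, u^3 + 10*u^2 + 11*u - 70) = u + 7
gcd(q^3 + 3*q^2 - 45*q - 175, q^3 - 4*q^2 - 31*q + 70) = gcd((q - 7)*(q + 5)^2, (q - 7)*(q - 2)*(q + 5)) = q^2 - 2*q - 35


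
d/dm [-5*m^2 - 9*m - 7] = -10*m - 9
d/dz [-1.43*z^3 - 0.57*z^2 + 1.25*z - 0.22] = -4.29*z^2 - 1.14*z + 1.25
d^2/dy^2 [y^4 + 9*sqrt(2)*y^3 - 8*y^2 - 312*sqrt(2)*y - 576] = 12*y^2 + 54*sqrt(2)*y - 16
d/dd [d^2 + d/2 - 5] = 2*d + 1/2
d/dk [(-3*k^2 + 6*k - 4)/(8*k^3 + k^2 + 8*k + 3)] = 2*(12*k^4 - 48*k^3 + 33*k^2 - 5*k + 25)/(64*k^6 + 16*k^5 + 129*k^4 + 64*k^3 + 70*k^2 + 48*k + 9)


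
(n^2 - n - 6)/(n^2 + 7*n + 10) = (n - 3)/(n + 5)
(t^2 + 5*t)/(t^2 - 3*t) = (t + 5)/(t - 3)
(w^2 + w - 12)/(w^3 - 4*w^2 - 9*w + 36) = (w + 4)/(w^2 - w - 12)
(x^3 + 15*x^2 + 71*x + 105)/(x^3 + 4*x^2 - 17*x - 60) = (x + 7)/(x - 4)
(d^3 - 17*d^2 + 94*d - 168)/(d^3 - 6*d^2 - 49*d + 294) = (d - 4)/(d + 7)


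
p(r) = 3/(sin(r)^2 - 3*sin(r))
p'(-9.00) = -5.29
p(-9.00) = 2.13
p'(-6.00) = 12.17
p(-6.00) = -3.95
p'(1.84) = -0.22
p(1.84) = -1.53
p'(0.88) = 0.94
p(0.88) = -1.75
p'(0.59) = 2.55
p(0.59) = -2.21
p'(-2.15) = -0.74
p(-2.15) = 0.93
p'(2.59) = -2.96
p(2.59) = -2.31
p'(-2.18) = -0.81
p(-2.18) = 0.96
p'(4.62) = -0.09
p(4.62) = 0.75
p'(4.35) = -0.38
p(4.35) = 0.82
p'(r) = 3*(-2*sin(r)*cos(r) + 3*cos(r))/(sin(r)^2 - 3*sin(r))^2 = 3*(3 - 2*sin(r))*cos(r)/((sin(r) - 3)^2*sin(r)^2)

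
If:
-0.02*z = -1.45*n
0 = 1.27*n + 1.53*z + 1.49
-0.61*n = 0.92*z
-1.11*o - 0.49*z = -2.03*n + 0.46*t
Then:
No Solution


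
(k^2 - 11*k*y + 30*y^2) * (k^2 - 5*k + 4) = k^4 - 11*k^3*y - 5*k^3 + 30*k^2*y^2 + 55*k^2*y + 4*k^2 - 150*k*y^2 - 44*k*y + 120*y^2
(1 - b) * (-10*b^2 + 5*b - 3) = 10*b^3 - 15*b^2 + 8*b - 3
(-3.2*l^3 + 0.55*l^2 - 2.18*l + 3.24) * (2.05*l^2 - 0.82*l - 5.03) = -6.56*l^5 + 3.7515*l^4 + 11.176*l^3 + 5.6631*l^2 + 8.3086*l - 16.2972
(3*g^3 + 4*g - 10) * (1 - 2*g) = -6*g^4 + 3*g^3 - 8*g^2 + 24*g - 10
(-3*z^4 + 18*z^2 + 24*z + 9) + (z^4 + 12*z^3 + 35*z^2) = -2*z^4 + 12*z^3 + 53*z^2 + 24*z + 9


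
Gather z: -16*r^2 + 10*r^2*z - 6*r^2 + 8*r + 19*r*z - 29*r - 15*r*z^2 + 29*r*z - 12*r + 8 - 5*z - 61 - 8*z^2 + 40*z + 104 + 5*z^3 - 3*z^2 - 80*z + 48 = -22*r^2 - 33*r + 5*z^3 + z^2*(-15*r - 11) + z*(10*r^2 + 48*r - 45) + 99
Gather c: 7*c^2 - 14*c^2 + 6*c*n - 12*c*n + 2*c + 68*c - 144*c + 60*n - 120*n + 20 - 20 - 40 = -7*c^2 + c*(-6*n - 74) - 60*n - 40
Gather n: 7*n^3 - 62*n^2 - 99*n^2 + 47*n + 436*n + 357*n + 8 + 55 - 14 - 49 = 7*n^3 - 161*n^2 + 840*n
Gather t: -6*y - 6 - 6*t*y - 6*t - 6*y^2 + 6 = t*(-6*y - 6) - 6*y^2 - 6*y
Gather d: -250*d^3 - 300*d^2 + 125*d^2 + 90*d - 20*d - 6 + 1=-250*d^3 - 175*d^2 + 70*d - 5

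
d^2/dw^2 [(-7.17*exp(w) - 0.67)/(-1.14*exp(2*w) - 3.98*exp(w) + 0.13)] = (9.31813199999999*exp(4*w) - 29.048796*exp(3*w) + 15.495336*exp(2*w) + 14.720002*exp(w) + 0.467831)*exp(w)/(1.481544*exp(6*w) + 15.517224*exp(5*w) + 53.667324*exp(4*w) + 59.505776*exp(3*w) - 6.119958*exp(2*w) + 0.201786*exp(w) - 0.002197)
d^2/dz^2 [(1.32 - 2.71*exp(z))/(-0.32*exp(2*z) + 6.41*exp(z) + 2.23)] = (0.277504*exp(4*z) + 5.01808*exp(3*z) + 19.725888*exp(2*z) - 96.741653*exp(z) + 32.345035)*exp(z)/(0.032768*exp(6*z) - 1.969152*exp(5*z) + 38.75952*exp(4*z) - 235.929665*exp(3*z) - 270.105405*exp(2*z) - 95.628867*exp(z) - 11.089567)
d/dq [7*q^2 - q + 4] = 14*q - 1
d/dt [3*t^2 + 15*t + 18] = 6*t + 15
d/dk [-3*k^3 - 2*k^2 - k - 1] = -9*k^2 - 4*k - 1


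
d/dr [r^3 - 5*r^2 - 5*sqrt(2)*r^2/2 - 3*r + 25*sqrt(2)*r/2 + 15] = 3*r^2 - 10*r - 5*sqrt(2)*r - 3 + 25*sqrt(2)/2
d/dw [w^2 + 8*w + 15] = 2*w + 8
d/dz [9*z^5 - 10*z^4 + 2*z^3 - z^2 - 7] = z*(45*z^3 - 40*z^2 + 6*z - 2)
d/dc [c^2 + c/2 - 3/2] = 2*c + 1/2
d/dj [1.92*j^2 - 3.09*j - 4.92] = 3.84*j - 3.09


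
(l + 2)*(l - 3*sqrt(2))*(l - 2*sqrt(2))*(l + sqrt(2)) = l^4 - 4*sqrt(2)*l^3 + 2*l^3 - 8*sqrt(2)*l^2 + 2*l^2 + 4*l + 12*sqrt(2)*l + 24*sqrt(2)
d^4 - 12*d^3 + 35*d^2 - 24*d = d*(d - 8)*(d - 3)*(d - 1)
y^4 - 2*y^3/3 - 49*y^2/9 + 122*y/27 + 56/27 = (y - 2)*(y - 4/3)*(y + 1/3)*(y + 7/3)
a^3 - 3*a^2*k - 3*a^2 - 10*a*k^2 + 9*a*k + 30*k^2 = (a - 3)*(a - 5*k)*(a + 2*k)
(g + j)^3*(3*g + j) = 3*g^4 + 10*g^3*j + 12*g^2*j^2 + 6*g*j^3 + j^4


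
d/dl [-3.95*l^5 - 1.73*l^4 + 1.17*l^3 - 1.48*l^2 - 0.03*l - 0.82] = -19.75*l^4 - 6.92*l^3 + 3.51*l^2 - 2.96*l - 0.03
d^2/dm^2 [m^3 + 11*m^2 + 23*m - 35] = 6*m + 22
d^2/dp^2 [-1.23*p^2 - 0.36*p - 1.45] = -2.46000000000000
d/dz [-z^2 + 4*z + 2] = 4 - 2*z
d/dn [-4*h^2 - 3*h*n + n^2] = -3*h + 2*n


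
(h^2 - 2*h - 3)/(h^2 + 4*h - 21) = (h + 1)/(h + 7)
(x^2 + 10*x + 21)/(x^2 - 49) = (x + 3)/(x - 7)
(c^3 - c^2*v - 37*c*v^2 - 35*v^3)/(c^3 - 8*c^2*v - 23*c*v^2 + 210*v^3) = (-c - v)/(-c + 6*v)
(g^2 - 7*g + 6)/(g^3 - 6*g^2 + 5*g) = (g - 6)/(g*(g - 5))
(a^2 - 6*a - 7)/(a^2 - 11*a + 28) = (a + 1)/(a - 4)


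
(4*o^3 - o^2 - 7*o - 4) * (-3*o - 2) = -12*o^4 - 5*o^3 + 23*o^2 + 26*o + 8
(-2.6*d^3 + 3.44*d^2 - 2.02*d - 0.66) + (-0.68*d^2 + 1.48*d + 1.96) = -2.6*d^3 + 2.76*d^2 - 0.54*d + 1.3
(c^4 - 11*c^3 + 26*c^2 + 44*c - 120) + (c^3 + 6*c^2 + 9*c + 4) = c^4 - 10*c^3 + 32*c^2 + 53*c - 116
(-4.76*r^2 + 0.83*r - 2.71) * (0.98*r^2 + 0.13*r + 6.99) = -4.6648*r^4 + 0.1946*r^3 - 35.8203*r^2 + 5.4494*r - 18.9429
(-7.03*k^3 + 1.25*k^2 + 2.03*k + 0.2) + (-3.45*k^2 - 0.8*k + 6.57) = -7.03*k^3 - 2.2*k^2 + 1.23*k + 6.77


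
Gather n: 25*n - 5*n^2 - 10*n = -5*n^2 + 15*n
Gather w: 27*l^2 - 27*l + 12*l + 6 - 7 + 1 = 27*l^2 - 15*l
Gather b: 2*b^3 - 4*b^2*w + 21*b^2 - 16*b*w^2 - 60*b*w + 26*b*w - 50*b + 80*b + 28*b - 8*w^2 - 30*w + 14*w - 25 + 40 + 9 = 2*b^3 + b^2*(21 - 4*w) + b*(-16*w^2 - 34*w + 58) - 8*w^2 - 16*w + 24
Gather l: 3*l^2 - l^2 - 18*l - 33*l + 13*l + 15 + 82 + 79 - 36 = 2*l^2 - 38*l + 140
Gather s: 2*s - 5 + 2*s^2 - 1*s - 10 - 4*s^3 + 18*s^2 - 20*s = -4*s^3 + 20*s^2 - 19*s - 15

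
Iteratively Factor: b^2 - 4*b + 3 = (b - 3)*(b - 1)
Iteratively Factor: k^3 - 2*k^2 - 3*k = (k)*(k^2 - 2*k - 3) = k*(k + 1)*(k - 3)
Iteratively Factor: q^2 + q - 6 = (q - 2)*(q + 3)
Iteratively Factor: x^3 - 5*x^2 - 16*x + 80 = (x - 4)*(x^2 - x - 20) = (x - 4)*(x + 4)*(x - 5)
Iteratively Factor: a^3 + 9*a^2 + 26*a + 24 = (a + 2)*(a^2 + 7*a + 12) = (a + 2)*(a + 4)*(a + 3)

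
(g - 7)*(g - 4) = g^2 - 11*g + 28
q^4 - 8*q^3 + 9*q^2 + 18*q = q*(q - 6)*(q - 3)*(q + 1)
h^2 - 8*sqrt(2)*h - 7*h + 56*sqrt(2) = (h - 7)*(h - 8*sqrt(2))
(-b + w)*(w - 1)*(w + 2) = -b*w^2 - b*w + 2*b + w^3 + w^2 - 2*w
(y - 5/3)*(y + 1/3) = y^2 - 4*y/3 - 5/9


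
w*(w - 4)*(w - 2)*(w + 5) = w^4 - w^3 - 22*w^2 + 40*w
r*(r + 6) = r^2 + 6*r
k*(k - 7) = k^2 - 7*k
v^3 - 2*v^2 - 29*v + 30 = (v - 6)*(v - 1)*(v + 5)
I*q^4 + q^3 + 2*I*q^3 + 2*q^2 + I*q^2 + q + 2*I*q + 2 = (q + 2)*(q - I)*(q + I)*(I*q + 1)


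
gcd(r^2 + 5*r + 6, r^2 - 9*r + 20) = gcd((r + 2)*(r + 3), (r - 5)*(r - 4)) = 1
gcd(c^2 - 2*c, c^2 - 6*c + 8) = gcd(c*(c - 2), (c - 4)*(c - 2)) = c - 2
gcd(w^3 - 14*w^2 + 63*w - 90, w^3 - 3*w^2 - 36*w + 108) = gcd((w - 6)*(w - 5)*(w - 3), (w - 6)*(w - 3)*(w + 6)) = w^2 - 9*w + 18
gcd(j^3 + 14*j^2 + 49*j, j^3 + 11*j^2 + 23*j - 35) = j + 7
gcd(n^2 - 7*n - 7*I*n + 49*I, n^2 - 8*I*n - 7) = n - 7*I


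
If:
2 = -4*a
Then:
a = -1/2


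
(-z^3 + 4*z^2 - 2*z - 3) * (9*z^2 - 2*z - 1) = -9*z^5 + 38*z^4 - 25*z^3 - 27*z^2 + 8*z + 3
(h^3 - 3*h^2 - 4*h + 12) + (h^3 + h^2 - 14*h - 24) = 2*h^3 - 2*h^2 - 18*h - 12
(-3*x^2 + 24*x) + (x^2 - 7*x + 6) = -2*x^2 + 17*x + 6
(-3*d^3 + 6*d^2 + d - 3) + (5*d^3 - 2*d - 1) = 2*d^3 + 6*d^2 - d - 4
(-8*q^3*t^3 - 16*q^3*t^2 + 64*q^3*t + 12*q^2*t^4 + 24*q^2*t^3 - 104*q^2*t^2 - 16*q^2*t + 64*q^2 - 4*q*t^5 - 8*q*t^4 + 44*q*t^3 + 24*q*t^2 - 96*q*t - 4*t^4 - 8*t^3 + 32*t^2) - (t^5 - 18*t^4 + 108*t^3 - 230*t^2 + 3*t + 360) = -8*q^3*t^3 - 16*q^3*t^2 + 64*q^3*t + 12*q^2*t^4 + 24*q^2*t^3 - 104*q^2*t^2 - 16*q^2*t + 64*q^2 - 4*q*t^5 - 8*q*t^4 + 44*q*t^3 + 24*q*t^2 - 96*q*t - t^5 + 14*t^4 - 116*t^3 + 262*t^2 - 3*t - 360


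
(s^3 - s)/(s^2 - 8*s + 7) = s*(s + 1)/(s - 7)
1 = 1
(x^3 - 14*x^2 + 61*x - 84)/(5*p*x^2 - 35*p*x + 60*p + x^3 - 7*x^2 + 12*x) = (x - 7)/(5*p + x)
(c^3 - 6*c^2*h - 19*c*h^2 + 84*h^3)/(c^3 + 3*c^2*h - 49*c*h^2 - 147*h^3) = (c^2 + c*h - 12*h^2)/(c^2 + 10*c*h + 21*h^2)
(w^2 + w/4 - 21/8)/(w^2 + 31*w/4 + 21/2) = (w - 3/2)/(w + 6)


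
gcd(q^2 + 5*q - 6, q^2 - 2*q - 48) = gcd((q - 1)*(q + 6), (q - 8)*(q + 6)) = q + 6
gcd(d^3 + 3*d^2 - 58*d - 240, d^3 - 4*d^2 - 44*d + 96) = d^2 - 2*d - 48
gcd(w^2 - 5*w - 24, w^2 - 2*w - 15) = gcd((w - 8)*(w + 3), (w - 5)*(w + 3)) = w + 3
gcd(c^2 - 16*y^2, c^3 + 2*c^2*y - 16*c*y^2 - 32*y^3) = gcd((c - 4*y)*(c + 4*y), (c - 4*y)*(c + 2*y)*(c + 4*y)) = -c^2 + 16*y^2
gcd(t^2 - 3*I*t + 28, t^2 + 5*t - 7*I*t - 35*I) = t - 7*I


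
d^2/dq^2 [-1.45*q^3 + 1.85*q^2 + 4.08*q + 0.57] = 3.7 - 8.7*q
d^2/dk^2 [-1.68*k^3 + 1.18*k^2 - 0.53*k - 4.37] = 2.36 - 10.08*k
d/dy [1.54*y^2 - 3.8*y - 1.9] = 3.08*y - 3.8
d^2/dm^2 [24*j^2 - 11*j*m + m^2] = 2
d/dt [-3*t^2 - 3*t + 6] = -6*t - 3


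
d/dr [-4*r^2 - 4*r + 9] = -8*r - 4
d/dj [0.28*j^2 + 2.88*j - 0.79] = 0.56*j + 2.88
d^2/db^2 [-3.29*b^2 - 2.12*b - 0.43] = -6.58000000000000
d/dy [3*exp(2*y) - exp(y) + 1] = (6*exp(y) - 1)*exp(y)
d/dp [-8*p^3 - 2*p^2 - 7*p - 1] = -24*p^2 - 4*p - 7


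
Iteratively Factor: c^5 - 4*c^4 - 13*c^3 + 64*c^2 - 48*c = (c - 1)*(c^4 - 3*c^3 - 16*c^2 + 48*c) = (c - 1)*(c + 4)*(c^3 - 7*c^2 + 12*c) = (c - 3)*(c - 1)*(c + 4)*(c^2 - 4*c) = c*(c - 3)*(c - 1)*(c + 4)*(c - 4)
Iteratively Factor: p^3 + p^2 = (p + 1)*(p^2) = p*(p + 1)*(p)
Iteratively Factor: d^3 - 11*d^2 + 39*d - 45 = (d - 3)*(d^2 - 8*d + 15) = (d - 5)*(d - 3)*(d - 3)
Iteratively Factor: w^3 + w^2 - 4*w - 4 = (w + 2)*(w^2 - w - 2) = (w - 2)*(w + 2)*(w + 1)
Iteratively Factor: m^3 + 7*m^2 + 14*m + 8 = (m + 1)*(m^2 + 6*m + 8) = (m + 1)*(m + 2)*(m + 4)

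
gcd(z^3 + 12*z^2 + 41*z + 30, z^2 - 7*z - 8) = z + 1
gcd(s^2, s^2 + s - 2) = 1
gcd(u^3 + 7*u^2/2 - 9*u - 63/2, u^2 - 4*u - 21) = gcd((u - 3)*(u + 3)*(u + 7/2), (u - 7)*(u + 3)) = u + 3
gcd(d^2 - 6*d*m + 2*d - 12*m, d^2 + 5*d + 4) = 1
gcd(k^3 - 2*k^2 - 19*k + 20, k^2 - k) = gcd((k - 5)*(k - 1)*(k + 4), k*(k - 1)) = k - 1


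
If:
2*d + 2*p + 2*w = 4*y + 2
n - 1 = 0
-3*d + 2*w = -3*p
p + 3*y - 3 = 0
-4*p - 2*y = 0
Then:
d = 31/25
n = 1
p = -3/5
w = 69/25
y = 6/5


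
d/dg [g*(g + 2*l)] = 2*g + 2*l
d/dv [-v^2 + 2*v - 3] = 2 - 2*v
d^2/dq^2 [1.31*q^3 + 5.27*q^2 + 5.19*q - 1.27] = 7.86*q + 10.54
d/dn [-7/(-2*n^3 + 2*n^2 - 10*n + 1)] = 14*(-3*n^2 + 2*n - 5)/(2*n^3 - 2*n^2 + 10*n - 1)^2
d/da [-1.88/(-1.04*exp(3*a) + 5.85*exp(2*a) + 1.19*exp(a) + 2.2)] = (-5.8656*exp(2*a) + 21.996*exp(a) + 2.2372)*exp(a)/(-1.04*exp(3*a) + 5.85*exp(2*a) + 1.19*exp(a) + 2.2)^2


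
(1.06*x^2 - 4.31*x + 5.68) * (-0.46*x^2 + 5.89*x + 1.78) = -0.4876*x^4 + 8.226*x^3 - 26.1119*x^2 + 25.7834*x + 10.1104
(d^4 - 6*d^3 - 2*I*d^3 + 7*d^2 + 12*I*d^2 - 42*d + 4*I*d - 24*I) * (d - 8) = d^5 - 14*d^4 - 2*I*d^4 + 55*d^3 + 28*I*d^3 - 98*d^2 - 92*I*d^2 + 336*d - 56*I*d + 192*I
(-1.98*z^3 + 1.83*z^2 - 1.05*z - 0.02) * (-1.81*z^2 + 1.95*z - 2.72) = 3.5838*z^5 - 7.1733*z^4 + 10.8546*z^3 - 6.9889*z^2 + 2.817*z + 0.0544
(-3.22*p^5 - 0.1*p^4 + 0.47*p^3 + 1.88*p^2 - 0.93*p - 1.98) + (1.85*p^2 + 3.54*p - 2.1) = -3.22*p^5 - 0.1*p^4 + 0.47*p^3 + 3.73*p^2 + 2.61*p - 4.08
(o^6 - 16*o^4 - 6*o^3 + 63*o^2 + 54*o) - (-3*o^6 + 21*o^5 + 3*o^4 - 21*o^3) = 4*o^6 - 21*o^5 - 19*o^4 + 15*o^3 + 63*o^2 + 54*o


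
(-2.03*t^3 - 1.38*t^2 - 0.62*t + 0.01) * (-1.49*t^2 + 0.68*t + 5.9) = 3.0247*t^5 + 0.6758*t^4 - 11.9916*t^3 - 8.5785*t^2 - 3.6512*t + 0.059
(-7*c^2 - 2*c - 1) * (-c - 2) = 7*c^3 + 16*c^2 + 5*c + 2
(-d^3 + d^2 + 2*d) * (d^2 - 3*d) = -d^5 + 4*d^4 - d^3 - 6*d^2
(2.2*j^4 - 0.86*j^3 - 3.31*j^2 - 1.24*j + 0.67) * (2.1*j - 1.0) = 4.62*j^5 - 4.006*j^4 - 6.091*j^3 + 0.706*j^2 + 2.647*j - 0.67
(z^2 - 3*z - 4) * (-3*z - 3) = -3*z^3 + 6*z^2 + 21*z + 12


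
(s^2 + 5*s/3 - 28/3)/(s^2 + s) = (3*s^2 + 5*s - 28)/(3*s*(s + 1))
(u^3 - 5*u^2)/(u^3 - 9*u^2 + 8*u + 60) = u^2/(u^2 - 4*u - 12)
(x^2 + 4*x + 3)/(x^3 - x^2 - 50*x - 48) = (x + 3)/(x^2 - 2*x - 48)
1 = 1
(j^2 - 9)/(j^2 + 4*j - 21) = (j + 3)/(j + 7)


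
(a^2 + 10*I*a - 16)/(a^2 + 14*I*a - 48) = (a + 2*I)/(a + 6*I)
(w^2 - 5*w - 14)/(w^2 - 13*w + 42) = (w + 2)/(w - 6)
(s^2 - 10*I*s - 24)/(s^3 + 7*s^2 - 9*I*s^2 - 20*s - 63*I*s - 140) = (s - 6*I)/(s^2 + s*(7 - 5*I) - 35*I)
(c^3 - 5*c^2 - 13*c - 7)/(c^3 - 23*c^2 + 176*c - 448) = (c^2 + 2*c + 1)/(c^2 - 16*c + 64)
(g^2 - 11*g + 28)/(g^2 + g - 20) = (g - 7)/(g + 5)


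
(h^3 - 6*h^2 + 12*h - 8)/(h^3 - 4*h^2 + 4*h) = (h - 2)/h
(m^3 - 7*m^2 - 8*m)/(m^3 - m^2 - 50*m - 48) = m/(m + 6)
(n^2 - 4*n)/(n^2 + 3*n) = (n - 4)/(n + 3)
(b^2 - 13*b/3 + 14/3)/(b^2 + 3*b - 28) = (3*b^2 - 13*b + 14)/(3*(b^2 + 3*b - 28))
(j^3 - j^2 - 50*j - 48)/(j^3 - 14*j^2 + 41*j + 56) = (j + 6)/(j - 7)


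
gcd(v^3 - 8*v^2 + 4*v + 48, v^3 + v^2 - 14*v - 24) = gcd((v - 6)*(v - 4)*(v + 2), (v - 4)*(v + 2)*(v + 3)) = v^2 - 2*v - 8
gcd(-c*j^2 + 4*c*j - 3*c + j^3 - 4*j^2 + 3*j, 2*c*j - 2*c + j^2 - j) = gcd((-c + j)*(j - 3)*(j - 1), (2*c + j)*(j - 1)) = j - 1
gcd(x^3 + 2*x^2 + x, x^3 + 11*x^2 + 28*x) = x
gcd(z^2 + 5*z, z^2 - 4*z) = z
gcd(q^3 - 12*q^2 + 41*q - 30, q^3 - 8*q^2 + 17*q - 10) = q^2 - 6*q + 5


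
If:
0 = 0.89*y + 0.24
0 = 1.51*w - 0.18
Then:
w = 0.12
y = -0.27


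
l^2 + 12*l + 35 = (l + 5)*(l + 7)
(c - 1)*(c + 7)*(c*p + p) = c^3*p + 7*c^2*p - c*p - 7*p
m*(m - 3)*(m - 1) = m^3 - 4*m^2 + 3*m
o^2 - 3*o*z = o*(o - 3*z)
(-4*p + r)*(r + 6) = -4*p*r - 24*p + r^2 + 6*r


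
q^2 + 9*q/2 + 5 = (q + 2)*(q + 5/2)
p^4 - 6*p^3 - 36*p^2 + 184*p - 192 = (p - 8)*(p - 2)^2*(p + 6)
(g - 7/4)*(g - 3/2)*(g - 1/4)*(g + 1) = g^4 - 5*g^3/2 - g^2/16 + 89*g/32 - 21/32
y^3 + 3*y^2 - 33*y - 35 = (y - 5)*(y + 1)*(y + 7)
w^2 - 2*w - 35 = (w - 7)*(w + 5)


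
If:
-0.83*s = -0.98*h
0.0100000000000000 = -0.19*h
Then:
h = -0.05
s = -0.06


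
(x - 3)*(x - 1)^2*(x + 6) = x^4 + x^3 - 23*x^2 + 39*x - 18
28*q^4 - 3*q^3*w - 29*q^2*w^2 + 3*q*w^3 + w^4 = (-4*q + w)*(-q + w)*(q + w)*(7*q + w)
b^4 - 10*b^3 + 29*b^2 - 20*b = b*(b - 5)*(b - 4)*(b - 1)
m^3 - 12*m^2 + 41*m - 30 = (m - 6)*(m - 5)*(m - 1)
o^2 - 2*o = o*(o - 2)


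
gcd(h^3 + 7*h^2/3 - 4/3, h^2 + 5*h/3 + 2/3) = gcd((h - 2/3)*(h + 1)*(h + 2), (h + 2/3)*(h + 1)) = h + 1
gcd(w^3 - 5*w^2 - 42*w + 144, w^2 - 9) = w - 3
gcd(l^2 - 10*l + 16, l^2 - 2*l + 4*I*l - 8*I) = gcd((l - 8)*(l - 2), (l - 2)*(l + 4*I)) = l - 2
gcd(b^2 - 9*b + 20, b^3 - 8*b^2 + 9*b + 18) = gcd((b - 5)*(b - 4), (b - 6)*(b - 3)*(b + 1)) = 1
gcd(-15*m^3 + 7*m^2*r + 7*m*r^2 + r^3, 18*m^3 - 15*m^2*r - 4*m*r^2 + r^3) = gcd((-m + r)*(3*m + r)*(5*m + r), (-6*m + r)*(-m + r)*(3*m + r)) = -3*m^2 + 2*m*r + r^2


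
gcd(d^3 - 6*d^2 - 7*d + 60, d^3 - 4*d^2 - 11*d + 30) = d^2 - 2*d - 15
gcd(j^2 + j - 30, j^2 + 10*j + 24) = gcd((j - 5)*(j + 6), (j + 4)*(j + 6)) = j + 6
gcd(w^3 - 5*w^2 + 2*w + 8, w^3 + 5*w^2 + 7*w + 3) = w + 1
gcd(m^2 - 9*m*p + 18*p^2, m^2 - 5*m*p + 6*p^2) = -m + 3*p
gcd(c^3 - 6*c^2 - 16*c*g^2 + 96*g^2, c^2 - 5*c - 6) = c - 6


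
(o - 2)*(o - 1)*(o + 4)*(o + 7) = o^4 + 8*o^3 - 3*o^2 - 62*o + 56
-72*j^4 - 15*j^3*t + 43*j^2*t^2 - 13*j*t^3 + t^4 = (-8*j + t)*(-3*j + t)^2*(j + t)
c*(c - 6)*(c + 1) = c^3 - 5*c^2 - 6*c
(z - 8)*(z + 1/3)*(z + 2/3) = z^3 - 7*z^2 - 70*z/9 - 16/9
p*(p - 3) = p^2 - 3*p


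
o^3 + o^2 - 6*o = o*(o - 2)*(o + 3)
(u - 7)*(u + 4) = u^2 - 3*u - 28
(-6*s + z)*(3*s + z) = -18*s^2 - 3*s*z + z^2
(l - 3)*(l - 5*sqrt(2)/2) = l^2 - 5*sqrt(2)*l/2 - 3*l + 15*sqrt(2)/2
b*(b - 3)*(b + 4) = b^3 + b^2 - 12*b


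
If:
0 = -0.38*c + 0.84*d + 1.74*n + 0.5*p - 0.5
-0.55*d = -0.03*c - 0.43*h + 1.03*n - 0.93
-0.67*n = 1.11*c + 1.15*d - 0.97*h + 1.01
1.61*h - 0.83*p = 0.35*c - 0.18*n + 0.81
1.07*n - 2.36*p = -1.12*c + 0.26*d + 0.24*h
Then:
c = -3.70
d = 2.06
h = -1.36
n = -0.87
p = -2.24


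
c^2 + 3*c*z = c*(c + 3*z)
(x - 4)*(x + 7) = x^2 + 3*x - 28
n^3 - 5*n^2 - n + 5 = (n - 5)*(n - 1)*(n + 1)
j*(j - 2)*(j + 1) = j^3 - j^2 - 2*j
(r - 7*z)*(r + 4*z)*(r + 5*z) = r^3 + 2*r^2*z - 43*r*z^2 - 140*z^3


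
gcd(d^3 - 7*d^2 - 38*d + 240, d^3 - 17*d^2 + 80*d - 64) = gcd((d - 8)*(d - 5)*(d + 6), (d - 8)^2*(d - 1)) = d - 8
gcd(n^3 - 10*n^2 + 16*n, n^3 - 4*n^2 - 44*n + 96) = n^2 - 10*n + 16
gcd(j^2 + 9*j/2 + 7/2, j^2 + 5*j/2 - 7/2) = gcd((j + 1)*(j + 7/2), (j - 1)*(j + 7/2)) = j + 7/2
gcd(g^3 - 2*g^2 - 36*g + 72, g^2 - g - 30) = g - 6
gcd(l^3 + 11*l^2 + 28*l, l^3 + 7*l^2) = l^2 + 7*l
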